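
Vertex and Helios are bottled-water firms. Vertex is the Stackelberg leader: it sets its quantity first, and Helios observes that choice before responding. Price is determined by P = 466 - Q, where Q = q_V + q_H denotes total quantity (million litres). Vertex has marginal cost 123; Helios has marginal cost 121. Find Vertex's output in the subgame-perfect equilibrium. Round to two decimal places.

Solve by backward induction. Given q_V, the follower Helios maximises π_H = (466 - q_V - q_H)q_H - 121q_H.
∂π_H/∂q_H = 345 - q_V - 2q_H = 0 gives the reaction function q_H = (345 - q_V)/2.
Vertex substitutes q_H(q_V) into its own profit: π_V = q_V(466 - q_V - (345 - q_V)/2) - 123q_V = (587/2 - (1/2)q_V)q_V - 123q_V.
The leader's first-order condition 341/2 - q_V = 0 yields q_V = 341/2.
Then q_H = (345 - 341/2)/2 = 349/4.

170.50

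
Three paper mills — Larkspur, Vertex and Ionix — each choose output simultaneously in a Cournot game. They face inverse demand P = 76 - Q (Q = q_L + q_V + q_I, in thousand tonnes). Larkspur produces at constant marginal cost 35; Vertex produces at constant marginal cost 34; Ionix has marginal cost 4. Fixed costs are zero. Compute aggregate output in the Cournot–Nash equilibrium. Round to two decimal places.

Larkspur's profit: π_L = (76 - Q)q_L - (35q_L). Setting ∂π_L/∂q_L = 0: 41 - 2q_L - (q_V + q_I) = 0.
Vertex's first-order condition: 42 - 2q_V - (q_L + q_I) = 0.
Ionix's profit: π_I = (76 - Q)q_I - (4q_I). Setting ∂π_I/∂q_I = 0: 72 - 2q_I - (q_L + q_V) = 0.
Adding the 3 conditions: 155 − 2Q − 2Q = 0, i.e. Q = 155/4.
Back-substituting: q_L = (41 − 155/4) = 9/4, q_V = (42 − 155/4) = 13/4, q_I = (72 − 155/4) = 133/4.
Total output Q = 9/4 + 13/4 + 133/4 = 155/4.

38.75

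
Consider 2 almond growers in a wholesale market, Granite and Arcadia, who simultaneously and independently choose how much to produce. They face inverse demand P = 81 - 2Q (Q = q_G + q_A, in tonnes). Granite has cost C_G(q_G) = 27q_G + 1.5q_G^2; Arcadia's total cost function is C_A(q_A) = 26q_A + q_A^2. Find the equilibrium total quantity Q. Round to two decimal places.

12.92

Granite's profit: π_G = (81 - 2Q)q_G - (27q_G + (3/2)q_G²). Setting ∂π_G/∂q_G = 0: 54 - 7q_G - 2(q_A) = 0.
Arcadia's first-order condition: 55 - 6q_A - 2(q_G) = 0.
Best responses: q_G = (54 - 2q_A)/7, q_A = (55 - 2q_G)/6.
Substituting one into the other gives q_G = 107/19 and q_A = 277/38.
Total output Q = 107/19 + 277/38 = 491/38.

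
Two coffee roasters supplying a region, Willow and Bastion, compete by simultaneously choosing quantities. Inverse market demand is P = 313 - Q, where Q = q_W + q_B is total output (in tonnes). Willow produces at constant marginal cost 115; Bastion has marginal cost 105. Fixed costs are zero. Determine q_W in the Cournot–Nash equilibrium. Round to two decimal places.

Willow's profit: π_W = (313 - Q)q_W - (115q_W). Setting ∂π_W/∂q_W = 0: 198 - 2q_W - (q_B) = 0.
Bastion's profit: π_B = (313 - Q)q_B - (105q_B). Setting ∂π_B/∂q_B = 0: 208 - 2q_B - (q_W) = 0.
So q_W = (198 - q_B)/2 and q_B = (208 - q_W)/2.
Substituting one into the other gives q_W = 188/3 and q_B = 218/3.

62.67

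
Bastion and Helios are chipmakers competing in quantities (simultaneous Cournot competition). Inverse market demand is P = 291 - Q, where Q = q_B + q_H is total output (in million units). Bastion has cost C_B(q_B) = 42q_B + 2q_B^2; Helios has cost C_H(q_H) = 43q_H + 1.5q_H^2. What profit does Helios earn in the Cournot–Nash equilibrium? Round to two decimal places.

Bastion's profit: π_B = (291 - Q)q_B - (42q_B + 2q_B²). Setting ∂π_B/∂q_B = 0: 249 - 6q_B - (q_H) = 0.
Helios's first-order condition: 248 - 5q_H - (q_B) = 0.
Best responses: q_B = (249 - q_H)/6, q_H = (248 - q_B)/5.
Solving the pair: q_B = 997/29, q_H = 1239/29.
Price P = 291 - 77.1034 = 213.8966.
Helios's profit: 213.8966·(1239/29) - 43·(1239/29) - (3/2)(1239/29)² = 4563.3799.

4563.38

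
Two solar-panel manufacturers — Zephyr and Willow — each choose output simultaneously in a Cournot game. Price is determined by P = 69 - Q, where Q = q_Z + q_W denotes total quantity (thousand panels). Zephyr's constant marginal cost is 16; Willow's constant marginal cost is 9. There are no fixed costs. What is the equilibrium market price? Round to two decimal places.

Zephyr's profit: π_Z = (69 - Q)q_Z - (16q_Z). Setting ∂π_Z/∂q_Z = 0: 53 - 2q_Z - (q_W) = 0.
Willow's first-order condition: 60 - 2q_W - (q_Z) = 0.
Rearranging gives the reaction functions q_Z = (53 - q_W)/2 and q_W = (60 - q_Z)/2.
Substituting one into the other gives q_Z = 46/3 and q_W = 67/3.
Total output Q = 113/3, so price P = 69 - 113/3 = 94/3.

31.33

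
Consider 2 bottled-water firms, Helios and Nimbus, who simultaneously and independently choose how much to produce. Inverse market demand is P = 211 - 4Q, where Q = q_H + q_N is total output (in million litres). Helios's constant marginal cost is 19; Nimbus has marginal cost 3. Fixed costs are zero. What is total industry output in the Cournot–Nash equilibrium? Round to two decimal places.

33.33

Helios's profit: π_H = (211 - 4Q)q_H - (19q_H). Setting ∂π_H/∂q_H = 0: 192 - 8q_H - 4(q_N) = 0.
Nimbus's profit: π_N = (211 - 4Q)q_N - (3q_N). Setting ∂π_N/∂q_N = 0: 208 - 8q_N - 4(q_H) = 0.
Best responses: q_H = (192 - 4q_N)/8, q_N = (208 - 4q_H)/8.
Substituting one into the other gives q_H = 44/3 and q_N = 56/3.
Total output Q = 44/3 + 56/3 = 100/3.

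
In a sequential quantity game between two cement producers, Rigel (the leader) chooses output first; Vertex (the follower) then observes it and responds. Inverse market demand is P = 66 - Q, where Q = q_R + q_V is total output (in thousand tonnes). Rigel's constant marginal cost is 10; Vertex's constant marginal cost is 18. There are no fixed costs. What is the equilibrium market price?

Solve by backward induction. Given q_R, the follower Vertex maximises π_V = (66 - q_R - q_V)q_V - 18q_V.
Follower FOC: 48 - q_R - 2q_V = 0, so q_V(q_R) = (48 - q_R)/2.
The leader anticipates this reaction. Substituting into P = 66 - Q gives P = 42 - (1/2)q_R, so π_R = (42 - (1/2)q_R)q_R - 10q_R.
Maximising: ∂π_R/∂q_R = 32 - q_R = 0, giving q_R = 32.
Then q_V = (48 - 32)/2 = 8.
Total output Q = 40, so price P = 66 - 40 = 26.

26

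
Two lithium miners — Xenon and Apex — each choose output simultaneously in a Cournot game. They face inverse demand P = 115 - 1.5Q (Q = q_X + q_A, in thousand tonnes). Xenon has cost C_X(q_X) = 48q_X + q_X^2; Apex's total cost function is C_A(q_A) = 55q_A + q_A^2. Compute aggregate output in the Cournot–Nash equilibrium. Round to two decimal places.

19.54

Xenon's profit: π_X = (115 - 1.5Q)q_X - (48q_X + q_X²). Setting ∂π_X/∂q_X = 0: 67 - 5q_X - (3/2)(q_A) = 0.
Apex's profit: π_A = (115 - 1.5Q)q_A - (55q_A + q_A²). Setting ∂π_A/∂q_A = 0: 60 - 5q_A - (3/2)(q_X) = 0.
So q_X = (67 - (3/2)q_A)/5 and q_A = (60 - (3/2)q_X)/5.
Substituting one into the other gives q_X = 140/13 and q_A = 114/13.
Total output Q = 140/13 + 114/13 = 254/13.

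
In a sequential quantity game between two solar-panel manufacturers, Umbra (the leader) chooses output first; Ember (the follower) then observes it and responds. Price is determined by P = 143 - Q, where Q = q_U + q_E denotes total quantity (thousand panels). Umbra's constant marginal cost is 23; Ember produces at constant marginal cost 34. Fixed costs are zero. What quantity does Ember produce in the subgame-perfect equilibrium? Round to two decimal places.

The follower Ember best-responds to any q_U: π_E = (143 - Q)q_E - 34q_E.
Setting the follower's marginal profit to zero, 109 - q_U - 2q_E = 0, i.e. q_E = (109 - q_U)/2.
The leader anticipates this reaction. Substituting into P = 143 - Q gives P = 177/2 - (1/2)q_U, so π_U = (177/2 - (1/2)q_U)q_U - 23q_U.
The leader's first-order condition 131/2 - q_U = 0 yields q_U = 131/2.
Then q_E = (109 - 131/2)/2 = 87/4.

21.75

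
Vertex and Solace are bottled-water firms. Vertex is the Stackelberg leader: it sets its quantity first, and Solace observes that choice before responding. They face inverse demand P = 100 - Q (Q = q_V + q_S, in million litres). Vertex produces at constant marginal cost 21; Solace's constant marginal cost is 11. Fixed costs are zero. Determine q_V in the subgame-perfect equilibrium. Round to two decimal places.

The follower Solace best-responds to any q_V: π_S = (100 - Q)q_S - 11q_S.
Setting the follower's marginal profit to zero, 89 - q_V - 2q_S = 0, i.e. q_S = (89 - q_V)/2.
Vertex substitutes q_S(q_V) into its own profit: π_V = q_V(100 - q_V - (89 - q_V)/2) - 21q_V = (111/2 - (1/2)q_V)q_V - 21q_V.
The leader's first-order condition 69/2 - q_V = 0 yields q_V = 69/2.
Then q_S = (89 - 69/2)/2 = 109/4.

34.50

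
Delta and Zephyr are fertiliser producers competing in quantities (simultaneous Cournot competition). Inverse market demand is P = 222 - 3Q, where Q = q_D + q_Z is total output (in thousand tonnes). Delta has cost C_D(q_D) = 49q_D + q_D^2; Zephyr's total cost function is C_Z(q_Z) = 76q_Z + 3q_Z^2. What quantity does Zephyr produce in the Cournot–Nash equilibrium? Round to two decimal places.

Delta's profit: π_D = (222 - 3Q)q_D - (49q_D + q_D²). Setting ∂π_D/∂q_D = 0: 173 - 8q_D - 3(q_Z) = 0.
Zephyr's first-order condition: 146 - 12q_Z - 3(q_D) = 0.
So q_D = (173 - 3q_Z)/8 and q_Z = (146 - 3q_D)/12.
Substituting one into the other gives q_D = 546/29 and q_Z = 649/87.

7.46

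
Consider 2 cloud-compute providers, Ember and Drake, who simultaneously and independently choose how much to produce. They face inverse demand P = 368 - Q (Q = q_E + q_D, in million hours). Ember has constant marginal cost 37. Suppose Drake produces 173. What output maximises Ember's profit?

79

With the rival's output fixed at 173, Ember's profit is π_E = (368 - 173 - q_E)q_E - (37q_E) = (195 - q_E)q_E - (37q_E).
∂π_E/∂q_E = 158 - 2q_E = 0, so q_E = 79.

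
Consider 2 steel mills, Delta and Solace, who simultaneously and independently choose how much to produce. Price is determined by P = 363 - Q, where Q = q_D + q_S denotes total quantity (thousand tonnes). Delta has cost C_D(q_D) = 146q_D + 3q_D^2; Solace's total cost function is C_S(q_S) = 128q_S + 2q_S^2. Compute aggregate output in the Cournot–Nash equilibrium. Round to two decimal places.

58.09

Delta's profit: π_D = (363 - Q)q_D - (146q_D + 3q_D²). Setting ∂π_D/∂q_D = 0: 217 - 8q_D - (q_S) = 0.
Solace's profit: π_S = (363 - Q)q_S - (128q_S + 2q_S²). Setting ∂π_S/∂q_S = 0: 235 - 6q_S - (q_D) = 0.
So q_D = (217 - q_S)/8 and q_S = (235 - q_D)/6.
Substituting one into the other gives q_D = 1067/47 and q_S = 1663/47.
Total output Q = 1067/47 + 1663/47 = 58.0851.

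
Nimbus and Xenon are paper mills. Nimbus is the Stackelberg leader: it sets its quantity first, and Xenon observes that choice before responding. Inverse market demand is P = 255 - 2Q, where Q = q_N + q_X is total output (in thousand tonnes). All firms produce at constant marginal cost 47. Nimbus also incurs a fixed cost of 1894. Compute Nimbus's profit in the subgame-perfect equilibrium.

810

Solve by backward induction. Given q_N, the follower Xenon maximises π_X = (255 - 2q_N - 2q_X)q_X - 47q_X.
∂π_X/∂q_X = 208 - 2q_N - 4q_X = 0 gives the reaction function q_X = (208 - 2q_N)/4.
The leader anticipates this reaction. Substituting into P = 255 - 2Q gives P = 151 - q_N, so π_N = (151 - q_N)q_N - 47q_N.
Maximising: ∂π_N/∂q_N = 104 - 2q_N = 0, giving q_N = 52.
Then q_X = (208 - 2·52)/4 = 26.
Price P = 255 - 2·78 = 99.
Nimbus's profit: (99 - 47)·52 - 1894 = 810.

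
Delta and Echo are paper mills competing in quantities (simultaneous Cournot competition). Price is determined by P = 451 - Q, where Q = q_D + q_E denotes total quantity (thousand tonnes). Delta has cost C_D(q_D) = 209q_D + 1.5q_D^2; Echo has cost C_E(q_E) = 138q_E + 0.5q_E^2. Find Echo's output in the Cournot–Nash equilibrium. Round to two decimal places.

94.50

Delta's profit: π_D = (451 - Q)q_D - (209q_D + (3/2)q_D²). Setting ∂π_D/∂q_D = 0: 242 - 5q_D - (q_E) = 0.
Echo's first-order condition: 313 - 3q_E - (q_D) = 0.
Best responses: q_D = (242 - q_E)/5, q_E = (313 - q_D)/3.
Substituting one into the other gives q_D = 59/2 and q_E = 189/2.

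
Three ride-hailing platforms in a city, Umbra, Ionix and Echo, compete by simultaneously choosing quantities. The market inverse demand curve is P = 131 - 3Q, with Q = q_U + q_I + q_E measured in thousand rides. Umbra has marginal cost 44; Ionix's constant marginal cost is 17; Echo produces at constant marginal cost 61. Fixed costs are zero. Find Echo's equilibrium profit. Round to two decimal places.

1.69

Umbra's profit: π_U = (131 - 3Q)q_U - (44q_U). Setting ∂π_U/∂q_U = 0: 87 - 6q_U - 3(q_I + q_E) = 0.
Ionix's first-order condition: 114 - 6q_I - 3(q_U + q_E) = 0.
Echo's first-order condition: 70 - 6q_E - 3(q_U + q_I) = 0.
Summing all 3 equations gives 271 − 12Q = 0, hence Q = 271/12.
Back-substituting: q_U = (87 − 271/4)/3 = 77/12, q_I = (114 − 271/4)/3 = 185/12, q_E = (70 − 271/4)/3 = 3/4.
Price P = 131 - 3·(271/12) = 253/4.
Echo's profit: (253/4 - 61)·(3/4) = 27/16.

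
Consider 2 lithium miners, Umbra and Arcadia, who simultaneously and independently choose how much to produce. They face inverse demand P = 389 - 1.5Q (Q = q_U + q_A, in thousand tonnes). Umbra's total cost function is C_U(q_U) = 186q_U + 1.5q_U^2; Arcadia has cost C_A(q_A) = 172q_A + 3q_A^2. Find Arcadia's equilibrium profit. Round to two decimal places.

Umbra's profit: π_U = (389 - 1.5Q)q_U - (186q_U + (3/2)q_U²). Setting ∂π_U/∂q_U = 0: 203 - 6q_U - (3/2)(q_A) = 0.
Arcadia's first-order condition: 217 - 9q_A - (3/2)(q_U) = 0.
So q_U = (203 - (3/2)q_A)/6 and q_A = (217 - (3/2)q_U)/9.
Solving the pair: q_U = 29.0145, q_A = 1330/69.
Price P = 389 - (3/2)·48.2899 = 316.5652.
Arcadia's profit: 316.5652·(1330/69) - 172·(1330/69) - 3(1330/69)² = 1671.9282.

1671.93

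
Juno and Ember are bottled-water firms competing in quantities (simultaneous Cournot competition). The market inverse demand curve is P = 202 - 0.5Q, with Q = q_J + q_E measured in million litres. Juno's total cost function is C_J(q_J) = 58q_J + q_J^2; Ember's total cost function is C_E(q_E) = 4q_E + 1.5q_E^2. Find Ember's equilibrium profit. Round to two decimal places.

3947.26

Juno's profit: π_J = (202 - 0.5Q)q_J - (58q_J + q_J²). Setting ∂π_J/∂q_J = 0: 144 - 3q_J - (1/2)(q_E) = 0.
Ember's first-order condition: 198 - 4q_E - (1/2)(q_J) = 0.
So q_J = (144 - (1/2)q_E)/3 and q_E = (198 - (1/2)q_J)/4.
Solving the pair: q_J = 1908/47, q_E = 44.4255.
Price P = 202 - (1/2)·85.0213 = 159.4894.
Ember's profit: 159.4894·44.4255 - 4·44.4255 - (3/2)·44.4255² = 3947.2558.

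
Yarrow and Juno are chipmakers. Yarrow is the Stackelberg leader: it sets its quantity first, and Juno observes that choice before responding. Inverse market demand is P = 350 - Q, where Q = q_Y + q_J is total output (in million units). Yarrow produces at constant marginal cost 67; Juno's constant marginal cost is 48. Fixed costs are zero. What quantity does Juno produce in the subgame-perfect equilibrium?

The follower Juno best-responds to any q_Y: π_J = (350 - Q)q_J - 48q_J.
∂π_J/∂q_J = 302 - q_Y - 2q_J = 0 gives the reaction function q_J = (302 - q_Y)/2.
The leader anticipates this reaction. Substituting into P = 350 - Q gives P = 199 - (1/2)q_Y, so π_Y = (199 - (1/2)q_Y)q_Y - 67q_Y.
Maximising: ∂π_Y/∂q_Y = 132 - q_Y = 0, giving q_Y = 132.
Then q_J = (302 - 132)/2 = 85.

85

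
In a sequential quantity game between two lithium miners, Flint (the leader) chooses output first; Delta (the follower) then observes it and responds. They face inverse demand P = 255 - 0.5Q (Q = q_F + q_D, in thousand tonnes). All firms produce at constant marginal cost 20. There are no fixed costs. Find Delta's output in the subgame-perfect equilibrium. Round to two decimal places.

117.50

The follower Delta best-responds to any q_F: π_D = (255 - 0.5Q)q_D - 20q_D.
Setting the follower's marginal profit to zero, 235 - (1/2)q_F - q_D = 0, i.e. q_D = (235 - (1/2)q_F).
The leader anticipates this reaction. Substituting into P = 255 - 0.5Q gives P = 275/2 - (1/4)q_F, so π_F = (275/2 - (1/4)q_F)q_F - 20q_F.
Leader FOC: 235/2 - (1/2)q_F = 0, so q_F = 235.
Then q_D = (235 - (1/2)·235) = 235/2.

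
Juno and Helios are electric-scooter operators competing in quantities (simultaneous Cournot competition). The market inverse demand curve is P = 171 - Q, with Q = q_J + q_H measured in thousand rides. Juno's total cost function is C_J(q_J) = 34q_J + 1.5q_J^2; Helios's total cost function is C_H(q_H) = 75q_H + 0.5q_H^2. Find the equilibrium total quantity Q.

Juno's profit: π_J = (171 - Q)q_J - (34q_J + (3/2)q_J²). Setting ∂π_J/∂q_J = 0: 137 - 5q_J - (q_H) = 0.
Helios's profit: π_H = (171 - Q)q_H - (75q_H + (1/2)q_H²). Setting ∂π_H/∂q_H = 0: 96 - 3q_H - (q_J) = 0.
So q_J = (137 - q_H)/5 and q_H = (96 - q_J)/3.
Solving the pair: q_J = 45/2, q_H = 49/2.
Total output Q = 45/2 + 49/2 = 47.

47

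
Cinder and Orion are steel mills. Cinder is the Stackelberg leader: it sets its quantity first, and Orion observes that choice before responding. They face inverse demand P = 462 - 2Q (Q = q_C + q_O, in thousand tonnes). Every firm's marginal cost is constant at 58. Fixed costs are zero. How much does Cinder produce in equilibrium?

101

Solve by backward induction. Given q_C, the follower Orion maximises π_O = (462 - 2q_C - 2q_O)q_O - 58q_O.
Setting the follower's marginal profit to zero, 404 - 2q_C - 4q_O = 0, i.e. q_O = (404 - 2q_C)/4.
Cinder substitutes q_O(q_C) into its own profit: π_C = q_C(462 - 2q_C - (404 - 2q_C)/2) - 58q_C = (260 - q_C)q_C - 58q_C.
Leader FOC: 202 - 2q_C = 0, so q_C = 101.
Then q_O = (404 - 2·101)/4 = 101/2.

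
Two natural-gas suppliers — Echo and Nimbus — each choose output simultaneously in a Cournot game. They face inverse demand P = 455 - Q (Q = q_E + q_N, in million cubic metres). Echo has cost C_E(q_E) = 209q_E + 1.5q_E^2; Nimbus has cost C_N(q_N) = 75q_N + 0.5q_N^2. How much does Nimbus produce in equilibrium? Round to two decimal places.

118.14

Echo's profit: π_E = (455 - Q)q_E - (209q_E + (3/2)q_E²). Setting ∂π_E/∂q_E = 0: 246 - 5q_E - (q_N) = 0.
Nimbus's profit: π_N = (455 - Q)q_N - (75q_N + (1/2)q_N²). Setting ∂π_N/∂q_N = 0: 380 - 3q_N - (q_E) = 0.
So q_E = (246 - q_N)/5 and q_N = (380 - q_E)/3.
Substituting one into the other gives q_E = 179/7 and q_N = 827/7.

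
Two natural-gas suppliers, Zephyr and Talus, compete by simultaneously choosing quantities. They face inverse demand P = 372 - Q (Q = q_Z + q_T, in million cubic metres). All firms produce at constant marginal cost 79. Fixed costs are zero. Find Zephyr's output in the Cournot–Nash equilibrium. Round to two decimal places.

Each firm earns π_i = (372 - Q)q_i - 79q_i.
Setting ∂π_i/∂q_i = 0 with rivals' quantities fixed: 293 - 2q_i - q_j = 0.
By symmetry each firm produces the same amount; substituting q_j = q_i yields q_i = 293/3.

97.67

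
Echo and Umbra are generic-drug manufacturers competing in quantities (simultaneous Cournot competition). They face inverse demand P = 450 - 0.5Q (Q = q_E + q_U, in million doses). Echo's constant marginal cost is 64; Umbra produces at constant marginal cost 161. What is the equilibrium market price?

225

Echo's profit: π_E = (450 - 0.5Q)q_E - (64q_E). Setting ∂π_E/∂q_E = 0: 386 - q_E - (1/2)(q_U) = 0.
Umbra's first-order condition: 289 - q_U - (1/2)(q_E) = 0.
So q_E = (386 - (1/2)q_U) and q_U = (289 - (1/2)q_E).
Solving the pair: q_E = 322, q_U = 128.
Total output Q = 450, so price P = 450 - (1/2)·450 = 225.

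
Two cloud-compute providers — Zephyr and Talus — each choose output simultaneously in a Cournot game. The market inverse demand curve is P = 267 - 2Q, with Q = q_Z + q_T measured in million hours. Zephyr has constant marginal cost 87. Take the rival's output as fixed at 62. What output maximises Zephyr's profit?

14

With the rival's output fixed at 62, Zephyr's profit is π_Z = (267 - 2·62 - 2q_Z)q_Z - (87q_Z) = (143 - 2q_Z)q_Z - (87q_Z).
∂π_Z/∂q_Z = 56 - 4q_Z = 0, so q_Z = 14.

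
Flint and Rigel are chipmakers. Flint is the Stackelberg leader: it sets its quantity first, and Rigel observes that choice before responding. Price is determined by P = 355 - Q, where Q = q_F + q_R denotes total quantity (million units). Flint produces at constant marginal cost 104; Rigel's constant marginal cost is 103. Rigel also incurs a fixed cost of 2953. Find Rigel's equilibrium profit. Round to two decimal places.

1079.25

The follower Rigel best-responds to any q_F: π_R = (355 - Q)q_R - 103q_R.
∂π_R/∂q_R = 252 - q_F - 2q_R = 0 gives the reaction function q_R = (252 - q_F)/2.
The leader anticipates this reaction. Substituting into P = 355 - Q gives P = 229 - (1/2)q_F, so π_F = (229 - (1/2)q_F)q_F - 104q_F.
The leader's first-order condition 125 - q_F = 0 yields q_F = 125.
Then q_R = (252 - 125)/2 = 127/2.
Price P = 355 - 377/2 = 333/2.
Rigel's profit: (333/2 - 103)·(127/2) - 2953 = 1079.2500.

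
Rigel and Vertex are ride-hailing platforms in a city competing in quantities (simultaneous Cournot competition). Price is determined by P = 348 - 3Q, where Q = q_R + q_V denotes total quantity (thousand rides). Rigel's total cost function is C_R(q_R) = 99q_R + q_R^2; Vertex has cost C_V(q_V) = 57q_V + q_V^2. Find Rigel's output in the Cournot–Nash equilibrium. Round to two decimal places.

20.35

Rigel's profit: π_R = (348 - 3Q)q_R - (99q_R + q_R²). Setting ∂π_R/∂q_R = 0: 249 - 8q_R - 3(q_V) = 0.
Vertex's profit: π_V = (348 - 3Q)q_V - (57q_V + q_V²). Setting ∂π_V/∂q_V = 0: 291 - 8q_V - 3(q_R) = 0.
So q_R = (249 - 3q_V)/8 and q_V = (291 - 3q_R)/8.
Substituting one into the other gives q_R = 1119/55 and q_V = 1581/55.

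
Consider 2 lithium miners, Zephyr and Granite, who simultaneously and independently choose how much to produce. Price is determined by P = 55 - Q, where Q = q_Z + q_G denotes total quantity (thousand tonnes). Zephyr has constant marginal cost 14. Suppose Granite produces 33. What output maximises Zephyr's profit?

With the rival's output fixed at 33, Zephyr's profit is π_Z = (55 - 33 - q_Z)q_Z - (14q_Z) = (22 - q_Z)q_Z - (14q_Z).
∂π_Z/∂q_Z = 8 - 2q_Z = 0, so q_Z = 4.

4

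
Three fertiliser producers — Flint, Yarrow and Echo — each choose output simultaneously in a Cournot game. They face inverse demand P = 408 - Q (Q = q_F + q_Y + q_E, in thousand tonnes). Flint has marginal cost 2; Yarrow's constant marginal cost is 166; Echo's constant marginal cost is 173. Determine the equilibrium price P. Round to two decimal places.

Flint's profit: π_F = (408 - Q)q_F - (2q_F). Setting ∂π_F/∂q_F = 0: 406 - 2q_F - (q_Y + q_E) = 0.
Yarrow's first-order condition: 242 - 2q_Y - (q_F + q_E) = 0.
Echo's first-order condition: 235 - 2q_E - (q_F + q_Y) = 0.
Adding the 3 conditions: 883 − 2Q − 2Q = 0, i.e. Q = 883/4.
Back-substituting: q_F = (406 − 883/4) = 741/4, q_Y = (242 − 883/4) = 85/4, q_E = (235 − 883/4) = 57/4.
Total output Q = 883/4, so price P = 408 - 883/4 = 749/4.

187.25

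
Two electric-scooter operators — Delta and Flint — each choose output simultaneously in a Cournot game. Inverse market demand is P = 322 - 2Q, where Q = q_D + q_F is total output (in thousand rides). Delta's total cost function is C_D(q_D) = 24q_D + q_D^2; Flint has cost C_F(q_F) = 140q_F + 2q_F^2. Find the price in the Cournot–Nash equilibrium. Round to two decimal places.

Delta's profit: π_D = (322 - 2Q)q_D - (24q_D + q_D²). Setting ∂π_D/∂q_D = 0: 298 - 6q_D - 2(q_F) = 0.
Flint's profit: π_F = (322 - 2Q)q_F - (140q_F + 2q_F²). Setting ∂π_F/∂q_F = 0: 182 - 8q_F - 2(q_D) = 0.
Best responses: q_D = (298 - 2q_F)/6, q_F = (182 - 2q_D)/8.
Solving the pair: q_D = 505/11, q_F = 124/11.
Total output Q = 629/11, so price P = 322 - 2·(629/11) = 207.6364.

207.64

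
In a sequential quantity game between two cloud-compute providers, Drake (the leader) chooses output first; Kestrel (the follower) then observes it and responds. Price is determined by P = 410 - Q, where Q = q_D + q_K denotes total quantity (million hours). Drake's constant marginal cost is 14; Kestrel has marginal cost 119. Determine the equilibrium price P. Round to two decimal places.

The follower Kestrel best-responds to any q_D: π_K = (410 - Q)q_K - 119q_K.
Setting the follower's marginal profit to zero, 291 - q_D - 2q_K = 0, i.e. q_K = (291 - q_D)/2.
The leader anticipates this reaction. Substituting into P = 410 - Q gives P = 529/2 - (1/2)q_D, so π_D = (529/2 - (1/2)q_D)q_D - 14q_D.
Leader FOC: 501/2 - q_D = 0, so q_D = 501/2.
Then q_K = (291 - 501/2)/2 = 81/4.
Total output Q = 1083/4, so price P = 410 - 1083/4 = 557/4.

139.25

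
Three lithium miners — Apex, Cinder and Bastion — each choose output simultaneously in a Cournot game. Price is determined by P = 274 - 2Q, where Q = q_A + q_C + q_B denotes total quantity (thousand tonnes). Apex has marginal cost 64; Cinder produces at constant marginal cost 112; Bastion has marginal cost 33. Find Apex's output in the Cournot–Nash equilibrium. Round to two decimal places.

28.38

Apex's profit: π_A = (274 - 2Q)q_A - (64q_A). Setting ∂π_A/∂q_A = 0: 210 - 4q_A - 2(q_C + q_B) = 0.
Cinder's profit: π_C = (274 - 2Q)q_C - (112q_C). Setting ∂π_C/∂q_C = 0: 162 - 4q_C - 2(q_A + q_B) = 0.
Bastion's profit: π_B = (274 - 2Q)q_B - (33q_B). Setting ∂π_B/∂q_B = 0: 241 - 4q_B - 2(q_A + q_C) = 0.
Adding the 3 conditions: 613 − 4Q − 4Q = 0, i.e. Q = 613/8.
Back-substituting: q_A = (210 − 613/4)/2 = 227/8, q_C = (162 − 613/4)/2 = 35/8, q_B = (241 − 613/4)/2 = 351/8.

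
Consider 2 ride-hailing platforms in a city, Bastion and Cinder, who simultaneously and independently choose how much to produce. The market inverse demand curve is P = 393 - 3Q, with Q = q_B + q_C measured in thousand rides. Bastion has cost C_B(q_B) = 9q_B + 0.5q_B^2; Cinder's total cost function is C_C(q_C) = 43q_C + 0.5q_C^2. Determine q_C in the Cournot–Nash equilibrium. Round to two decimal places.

Bastion's profit: π_B = (393 - 3Q)q_B - (9q_B + (1/2)q_B²). Setting ∂π_B/∂q_B = 0: 384 - 7q_B - 3(q_C) = 0.
Cinder's profit: π_C = (393 - 3Q)q_C - (43q_C + (1/2)q_C²). Setting ∂π_C/∂q_C = 0: 350 - 7q_C - 3(q_B) = 0.
So q_B = (384 - 3q_C)/7 and q_C = (350 - 3q_B)/7.
Substituting one into the other gives q_B = 819/20 and q_C = 649/20.

32.45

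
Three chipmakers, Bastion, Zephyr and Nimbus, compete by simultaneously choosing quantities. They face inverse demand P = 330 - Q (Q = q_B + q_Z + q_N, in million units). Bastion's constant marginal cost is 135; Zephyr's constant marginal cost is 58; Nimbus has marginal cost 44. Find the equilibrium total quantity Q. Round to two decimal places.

188.25

Bastion's profit: π_B = (330 - Q)q_B - (135q_B). Setting ∂π_B/∂q_B = 0: 195 - 2q_B - (q_Z + q_N) = 0.
Zephyr's first-order condition: 272 - 2q_Z - (q_B + q_N) = 0.
Nimbus's first-order condition: 286 - 2q_N - (q_B + q_Z) = 0.
Adding the 3 first-order conditions: 753 − 4Q = 0, so Q = 753/4.
Back-substituting: q_B = (195 − 753/4) = 27/4, q_Z = (272 − 753/4) = 335/4, q_N = (286 − 753/4) = 391/4.
Total output Q = 27/4 + 335/4 + 391/4 = 753/4.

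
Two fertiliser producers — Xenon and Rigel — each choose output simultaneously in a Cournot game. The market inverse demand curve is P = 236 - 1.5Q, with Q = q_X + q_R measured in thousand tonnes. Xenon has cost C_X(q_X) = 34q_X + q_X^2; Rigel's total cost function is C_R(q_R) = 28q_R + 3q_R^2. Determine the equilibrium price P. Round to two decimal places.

Xenon's profit: π_X = (236 - 1.5Q)q_X - (34q_X + q_X²). Setting ∂π_X/∂q_X = 0: 202 - 5q_X - (3/2)(q_R) = 0.
Rigel's profit: π_R = (236 - 1.5Q)q_R - (28q_R + 3q_R²). Setting ∂π_R/∂q_R = 0: 208 - 9q_R - (3/2)(q_X) = 0.
Best responses: q_X = (202 - (3/2)q_R)/5, q_R = (208 - (3/2)q_X)/9.
Substituting one into the other gives q_X = 35.2281 and q_R = 17.2398.
Total output Q = 52.4678, so price P = 236 - (3/2)·52.4678 = 157.2982.

157.30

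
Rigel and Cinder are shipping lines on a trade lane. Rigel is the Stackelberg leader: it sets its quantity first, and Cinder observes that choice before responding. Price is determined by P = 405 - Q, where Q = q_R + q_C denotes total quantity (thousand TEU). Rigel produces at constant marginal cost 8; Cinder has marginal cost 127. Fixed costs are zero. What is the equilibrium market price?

The follower Cinder best-responds to any q_R: π_C = (405 - Q)q_C - 127q_C.
Follower FOC: 278 - q_R - 2q_C = 0, so q_C(q_R) = (278 - q_R)/2.
The leader anticipates this reaction. Substituting into P = 405 - Q gives P = 266 - (1/2)q_R, so π_R = (266 - (1/2)q_R)q_R - 8q_R.
Leader FOC: 258 - q_R = 0, so q_R = 258.
Then q_C = (278 - 258)/2 = 10.
Total output Q = 268, so price P = 405 - 268 = 137.

137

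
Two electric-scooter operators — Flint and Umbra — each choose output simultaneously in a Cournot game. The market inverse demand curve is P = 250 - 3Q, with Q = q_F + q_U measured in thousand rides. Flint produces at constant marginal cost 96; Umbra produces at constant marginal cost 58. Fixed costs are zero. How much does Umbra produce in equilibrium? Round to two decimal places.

Flint's profit: π_F = (250 - 3Q)q_F - (96q_F). Setting ∂π_F/∂q_F = 0: 154 - 6q_F - 3(q_U) = 0.
Umbra's profit: π_U = (250 - 3Q)q_U - (58q_U). Setting ∂π_U/∂q_U = 0: 192 - 6q_U - 3(q_F) = 0.
So q_F = (154 - 3q_U)/6 and q_U = (192 - 3q_F)/6.
Solving the pair: q_F = 116/9, q_U = 230/9.

25.56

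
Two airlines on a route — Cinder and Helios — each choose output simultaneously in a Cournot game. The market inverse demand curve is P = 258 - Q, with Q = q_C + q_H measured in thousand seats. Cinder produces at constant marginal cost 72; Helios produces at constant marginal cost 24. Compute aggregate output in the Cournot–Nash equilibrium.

Cinder's profit: π_C = (258 - Q)q_C - (72q_C). Setting ∂π_C/∂q_C = 0: 186 - 2q_C - (q_H) = 0.
Helios's first-order condition: 234 - 2q_H - (q_C) = 0.
Best responses: q_C = (186 - q_H)/2, q_H = (234 - q_C)/2.
Solving the pair: q_C = 46, q_H = 94.
Total output Q = 46 + 94 = 140.

140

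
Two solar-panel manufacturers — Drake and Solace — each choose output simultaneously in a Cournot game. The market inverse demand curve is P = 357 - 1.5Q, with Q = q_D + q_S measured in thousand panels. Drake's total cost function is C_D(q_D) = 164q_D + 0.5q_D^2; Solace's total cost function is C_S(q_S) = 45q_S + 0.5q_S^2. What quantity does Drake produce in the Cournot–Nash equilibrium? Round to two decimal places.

22.11

Drake's profit: π_D = (357 - 1.5Q)q_D - (164q_D + (1/2)q_D²). Setting ∂π_D/∂q_D = 0: 193 - 4q_D - (3/2)(q_S) = 0.
Solace's first-order condition: 312 - 4q_S - (3/2)(q_D) = 0.
So q_D = (193 - (3/2)q_S)/4 and q_S = (312 - (3/2)q_D)/4.
Substituting one into the other gives q_D = 1216/55 and q_S = 69.7091.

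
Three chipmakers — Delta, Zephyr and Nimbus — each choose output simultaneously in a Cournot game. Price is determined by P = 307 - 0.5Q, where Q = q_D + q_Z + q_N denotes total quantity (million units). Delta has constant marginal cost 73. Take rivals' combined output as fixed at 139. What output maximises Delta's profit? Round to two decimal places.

164.50

With rivals' combined output fixed at 139, Delta's profit is π_D = (307 - (1/2)·139 - (1/2)q_D)q_D - (73q_D) = (475/2 - (1/2)q_D)q_D - (73q_D).
∂π_D/∂q_D = 329/2 - q_D = 0, so q_D = 329/2.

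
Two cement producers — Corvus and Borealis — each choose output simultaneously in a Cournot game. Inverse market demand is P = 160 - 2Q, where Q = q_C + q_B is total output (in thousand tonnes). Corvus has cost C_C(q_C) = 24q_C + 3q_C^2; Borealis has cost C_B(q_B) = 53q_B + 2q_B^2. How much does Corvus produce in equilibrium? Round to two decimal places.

Corvus's profit: π_C = (160 - 2Q)q_C - (24q_C + 3q_C²). Setting ∂π_C/∂q_C = 0: 136 - 10q_C - 2(q_B) = 0.
Borealis's first-order condition: 107 - 8q_B - 2(q_C) = 0.
So q_C = (136 - 2q_B)/10 and q_B = (107 - 2q_C)/8.
Solving the pair: q_C = 23/2, q_B = 21/2.

11.50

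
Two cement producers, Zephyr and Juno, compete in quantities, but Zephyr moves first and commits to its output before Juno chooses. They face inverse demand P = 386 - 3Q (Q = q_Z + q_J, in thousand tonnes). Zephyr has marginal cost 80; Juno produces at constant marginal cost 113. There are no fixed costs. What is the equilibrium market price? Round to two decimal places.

164.75

Solve by backward induction. Given q_Z, the follower Juno maximises π_J = (386 - 3q_Z - 3q_J)q_J - 113q_J.
Setting the follower's marginal profit to zero, 273 - 3q_Z - 6q_J = 0, i.e. q_J = (273 - 3q_Z)/6.
The leader anticipates this reaction. Substituting into P = 386 - 3Q gives P = 499/2 - (3/2)q_Z, so π_Z = (499/2 - (3/2)q_Z)q_Z - 80q_Z.
Leader FOC: 339/2 - 3q_Z = 0, so q_Z = 113/2.
Then q_J = (273 - 3·(113/2))/6 = 69/4.
Total output Q = 295/4, so price P = 386 - 3·(295/4) = 659/4.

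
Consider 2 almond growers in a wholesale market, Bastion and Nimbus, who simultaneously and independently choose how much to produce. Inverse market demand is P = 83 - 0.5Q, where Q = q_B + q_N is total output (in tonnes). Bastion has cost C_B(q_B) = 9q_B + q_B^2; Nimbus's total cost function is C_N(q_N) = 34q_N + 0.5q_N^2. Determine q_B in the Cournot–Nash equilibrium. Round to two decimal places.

Bastion's profit: π_B = (83 - 0.5Q)q_B - (9q_B + q_B²). Setting ∂π_B/∂q_B = 0: 74 - 3q_B - (1/2)(q_N) = 0.
Nimbus's profit: π_N = (83 - 0.5Q)q_N - (34q_N + (1/2)q_N²). Setting ∂π_N/∂q_N = 0: 49 - 2q_N - (1/2)(q_B) = 0.
Rearranging gives the reaction functions q_B = (74 - (1/2)q_N)/3 and q_N = (49 - (1/2)q_B)/2.
Substituting one into the other gives q_B = 494/23 and q_N = 440/23.

21.48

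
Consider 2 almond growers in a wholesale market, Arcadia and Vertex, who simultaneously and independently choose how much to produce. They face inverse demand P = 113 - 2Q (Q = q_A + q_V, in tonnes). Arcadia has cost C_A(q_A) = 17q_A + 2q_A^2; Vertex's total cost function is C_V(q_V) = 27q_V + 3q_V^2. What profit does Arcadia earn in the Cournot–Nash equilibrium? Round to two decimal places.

Arcadia's profit: π_A = (113 - 2Q)q_A - (17q_A + 2q_A²). Setting ∂π_A/∂q_A = 0: 96 - 8q_A - 2(q_V) = 0.
Vertex's profit: π_V = (113 - 2Q)q_V - (27q_V + 3q_V²). Setting ∂π_V/∂q_V = 0: 86 - 10q_V - 2(q_A) = 0.
Best responses: q_A = (96 - 2q_V)/8, q_V = (86 - 2q_A)/10.
Solving the pair: q_A = 197/19, q_V = 124/19.
Price P = 113 - 2·(321/19) = 1505/19.
Arcadia's profit: (1505/19)·(197/19) - 17·(197/19) - 2(197/19)² = 430.0166.

430.02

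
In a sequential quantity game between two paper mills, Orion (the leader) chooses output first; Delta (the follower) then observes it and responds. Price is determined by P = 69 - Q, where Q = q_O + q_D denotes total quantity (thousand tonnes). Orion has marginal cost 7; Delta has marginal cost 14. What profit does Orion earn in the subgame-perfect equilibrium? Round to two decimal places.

Solve by backward induction. Given q_O, the follower Delta maximises π_D = (69 - q_O - q_D)q_D - 14q_D.
Follower FOC: 55 - q_O - 2q_D = 0, so q_D(q_O) = (55 - q_O)/2.
Orion substitutes q_D(q_O) into its own profit: π_O = q_O(69 - q_O - (55 - q_O)/2) - 7q_O = (83/2 - (1/2)q_O)q_O - 7q_O.
The leader's first-order condition 69/2 - q_O = 0 yields q_O = 69/2.
Then q_D = (55 - 69/2)/2 = 41/4.
Price P = 69 - 179/4 = 97/4.
Orion's profit: (97/4 - 7)·(69/2) = 595.1250.

595.13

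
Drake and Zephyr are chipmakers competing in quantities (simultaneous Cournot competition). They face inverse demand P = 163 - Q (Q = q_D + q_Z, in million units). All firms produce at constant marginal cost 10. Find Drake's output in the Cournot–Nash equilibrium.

51

Each firm earns π_i = (163 - Q)q_i - 10q_i.
Setting ∂π_i/∂q_i = 0 with rivals' quantities fixed: 153 - 2q_i - q_j = 0.
By symmetry each firm produces the same amount; substituting q_j = q_i yields q_i = 153/3 = 51.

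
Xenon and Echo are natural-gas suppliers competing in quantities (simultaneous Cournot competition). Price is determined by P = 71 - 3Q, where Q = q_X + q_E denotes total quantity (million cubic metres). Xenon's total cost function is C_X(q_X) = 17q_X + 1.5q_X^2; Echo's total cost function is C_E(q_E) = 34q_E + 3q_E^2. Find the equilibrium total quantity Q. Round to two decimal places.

Xenon's profit: π_X = (71 - 3Q)q_X - (17q_X + (3/2)q_X²). Setting ∂π_X/∂q_X = 0: 54 - 9q_X - 3(q_E) = 0.
Echo's first-order condition: 37 - 12q_E - 3(q_X) = 0.
Rearranging gives the reaction functions q_X = (54 - 3q_E)/9 and q_E = (37 - 3q_X)/12.
Solving the pair: q_X = 179/33, q_E = 19/11.
Total output Q = 179/33 + 19/11 = 236/33.

7.15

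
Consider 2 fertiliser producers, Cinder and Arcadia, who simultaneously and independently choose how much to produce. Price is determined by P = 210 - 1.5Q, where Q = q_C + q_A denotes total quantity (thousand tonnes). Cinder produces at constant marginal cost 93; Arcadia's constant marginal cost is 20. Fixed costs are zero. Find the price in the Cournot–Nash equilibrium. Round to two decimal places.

107.67

Cinder's profit: π_C = (210 - 1.5Q)q_C - (93q_C). Setting ∂π_C/∂q_C = 0: 117 - 3q_C - (3/2)(q_A) = 0.
Arcadia's first-order condition: 190 - 3q_A - (3/2)(q_C) = 0.
Rearranging gives the reaction functions q_C = (117 - (3/2)q_A)/3 and q_A = (190 - (3/2)q_C)/3.
Substituting one into the other gives q_C = 88/9 and q_A = 526/9.
Total output Q = 614/9, so price P = 210 - (3/2)·(614/9) = 323/3.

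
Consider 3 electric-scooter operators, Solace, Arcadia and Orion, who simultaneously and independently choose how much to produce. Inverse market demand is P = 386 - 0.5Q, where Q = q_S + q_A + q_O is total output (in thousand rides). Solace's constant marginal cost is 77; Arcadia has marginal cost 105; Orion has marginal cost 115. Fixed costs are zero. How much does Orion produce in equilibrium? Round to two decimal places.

Solace's profit: π_S = (386 - 0.5Q)q_S - (77q_S). Setting ∂π_S/∂q_S = 0: 309 - q_S - (1/2)(q_A + q_O) = 0.
Arcadia's first-order condition: 281 - q_A - (1/2)(q_S + q_O) = 0.
Orion's first-order condition: 271 - q_O - (1/2)(q_S + q_A) = 0.
Adding the 3 conditions: 861 − Q − Q = 0, i.e. Q = 861/2.
Back-substituting: q_S = (309 − 861/4)/(1/2) = 375/2, q_A = (281 − 861/4)/(1/2) = 263/2, q_O = (271 − 861/4)/(1/2) = 223/2.

111.50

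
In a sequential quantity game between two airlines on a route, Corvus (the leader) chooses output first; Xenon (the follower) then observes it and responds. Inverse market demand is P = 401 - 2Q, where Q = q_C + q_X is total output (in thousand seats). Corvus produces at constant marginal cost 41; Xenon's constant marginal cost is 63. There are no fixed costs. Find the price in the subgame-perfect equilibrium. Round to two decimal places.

The follower Xenon best-responds to any q_C: π_X = (401 - 2Q)q_X - 63q_X.
∂π_X/∂q_X = 338 - 2q_C - 4q_X = 0 gives the reaction function q_X = (338 - 2q_C)/4.
The leader anticipates this reaction. Substituting into P = 401 - 2Q gives P = 232 - q_C, so π_C = (232 - q_C)q_C - 41q_C.
Leader FOC: 191 - 2q_C = 0, so q_C = 191/2.
Then q_X = (338 - 2·(191/2))/4 = 147/4.
Total output Q = 529/4, so price P = 401 - 2·(529/4) = 273/2.

136.50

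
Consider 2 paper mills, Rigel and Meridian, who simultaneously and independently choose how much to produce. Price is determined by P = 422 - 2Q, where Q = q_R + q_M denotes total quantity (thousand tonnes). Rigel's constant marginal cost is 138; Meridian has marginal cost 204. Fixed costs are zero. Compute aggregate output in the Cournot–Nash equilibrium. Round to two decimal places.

Rigel's profit: π_R = (422 - 2Q)q_R - (138q_R). Setting ∂π_R/∂q_R = 0: 284 - 4q_R - 2(q_M) = 0.
Meridian's profit: π_M = (422 - 2Q)q_M - (204q_M). Setting ∂π_M/∂q_M = 0: 218 - 4q_M - 2(q_R) = 0.
Best responses: q_R = (284 - 2q_M)/4, q_M = (218 - 2q_R)/4.
Substituting one into the other gives q_R = 175/3 and q_M = 76/3.
Total output Q = 175/3 + 76/3 = 251/3.

83.67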